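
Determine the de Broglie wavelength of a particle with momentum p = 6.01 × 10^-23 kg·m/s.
1.10 × 10^-11 m

Using the de Broglie relation λ = h/p:

λ = h/p
λ = (6.626 × 10^-34 J·s) / (6.01 × 10^-23 kg·m/s)
λ = 1.10 × 10^-11 m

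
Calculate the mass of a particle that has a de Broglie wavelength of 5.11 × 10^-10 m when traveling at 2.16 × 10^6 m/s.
6.00 × 10^-31 kg

From the de Broglie relation λ = h/(mv), we solve for m:

m = h/(λv)
m = (6.626 × 10^-34 J·s) / (5.11 × 10^-10 m × 2.16 × 10^6 m/s)
m = 6.00 × 10^-31 kg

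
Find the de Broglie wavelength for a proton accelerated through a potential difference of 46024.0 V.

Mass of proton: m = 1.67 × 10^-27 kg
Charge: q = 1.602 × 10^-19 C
1.34 × 10^-13 m

When a particle is accelerated through voltage V, it gains kinetic energy KE = qV.

The de Broglie wavelength is then λ = h/√(2mqV):

λ = h/√(2mqV)
λ = (6.626 × 10^-34 J·s) / √(2 × 1.67 × 10^-27 kg × 1.602 × 10^-19 C × 46024.0 V)
λ = 1.34 × 10^-13 m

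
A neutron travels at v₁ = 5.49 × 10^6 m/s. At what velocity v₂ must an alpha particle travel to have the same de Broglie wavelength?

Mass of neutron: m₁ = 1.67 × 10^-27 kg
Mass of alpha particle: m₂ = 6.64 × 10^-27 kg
v₂ = 1.38 × 10^6 m/s

For equal de Broglie wavelengths: λ₁ = λ₂

h/(m₁v₁) = h/(m₂v₂)
m₁v₁ = m₂v₂
v₂ = v₁ · (m₁/m₂)

v₂ = 5.49 × 10^6 m/s × (1.67 × 10^-27 kg / 6.64 × 10^-27 kg)
v₂ = 1.38 × 10^6 m/s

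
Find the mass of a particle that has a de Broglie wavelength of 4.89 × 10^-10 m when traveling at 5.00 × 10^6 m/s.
2.71 × 10^-31 kg

From the de Broglie relation λ = h/(mv), we solve for m:

m = h/(λv)
m = (6.626 × 10^-34 J·s) / (4.89 × 10^-10 m × 5.00 × 10^6 m/s)
m = 2.71 × 10^-31 kg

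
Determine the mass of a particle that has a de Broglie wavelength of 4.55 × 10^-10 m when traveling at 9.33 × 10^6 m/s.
1.56 × 10^-31 kg

From the de Broglie relation λ = h/(mv), we solve for m:

m = h/(λv)
m = (6.626 × 10^-34 J·s) / (4.55 × 10^-10 m × 9.33 × 10^6 m/s)
m = 1.56 × 10^-31 kg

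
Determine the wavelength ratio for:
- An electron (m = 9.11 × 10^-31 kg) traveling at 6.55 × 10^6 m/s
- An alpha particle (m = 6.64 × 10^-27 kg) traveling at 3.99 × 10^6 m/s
λ₁/λ₂ = 4.44 × 10^3

Using λ = h/(mv):

λ₁ = h/(m₁v₁) = 1.11 × 10^-10 m
λ₂ = h/(m₂v₂) = 2.50 × 10^-14 m

Ratio λ₁/λ₂ = (m₂v₂)/(m₁v₁)
         = (6.64 × 10^-27 kg × 3.99 × 10^6 m/s) / (9.11 × 10^-31 kg × 6.55 × 10^6 m/s)
         = 4.44 × 10^3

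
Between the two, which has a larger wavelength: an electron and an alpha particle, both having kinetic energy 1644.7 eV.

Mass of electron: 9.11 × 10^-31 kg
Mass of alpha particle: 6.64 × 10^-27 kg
The electron has the longer wavelength.

Using λ = h/√(2mKE):

For electron: λ₁ = h/√(2m₁KE) = 3.02 × 10^-11 m
For alpha particle: λ₂ = h/√(2m₂KE) = 3.54 × 10^-13 m

Since λ ∝ 1/√m at constant kinetic energy, the lighter particle has the longer wavelength.

The electron has the longer de Broglie wavelength.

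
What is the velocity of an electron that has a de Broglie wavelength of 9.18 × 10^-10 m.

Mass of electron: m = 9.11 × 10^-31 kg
7.92 × 10^5 m/s

From the de Broglie relation λ = h/(mv), we solve for v:

v = h/(mλ)
v = (6.626 × 10^-34 J·s) / (9.11 × 10^-31 kg × 9.18 × 10^-10 m)
v = 7.92 × 10^5 m/s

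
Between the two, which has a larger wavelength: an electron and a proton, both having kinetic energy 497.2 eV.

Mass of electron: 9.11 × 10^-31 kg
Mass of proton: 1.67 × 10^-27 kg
The electron has the longer wavelength.

Using λ = h/√(2mKE):

For electron: λ₁ = h/√(2m₁KE) = 5.50 × 10^-11 m
For proton: λ₂ = h/√(2m₂KE) = 1.28 × 10^-12 m

Since λ ∝ 1/√m at constant kinetic energy, the lighter particle has the longer wavelength.

The electron has the longer de Broglie wavelength.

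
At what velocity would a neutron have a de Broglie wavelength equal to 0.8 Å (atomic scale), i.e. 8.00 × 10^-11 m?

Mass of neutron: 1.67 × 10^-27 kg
4.96 × 10^3 m/s

From λ = h/(mv), solve for v:

v = h/(mλ)
v = (6.626 × 10^-34 J·s) / (1.67 × 10^-27 kg × 8.00 × 10^-11 m)
v = 4.96 × 10^3 m/s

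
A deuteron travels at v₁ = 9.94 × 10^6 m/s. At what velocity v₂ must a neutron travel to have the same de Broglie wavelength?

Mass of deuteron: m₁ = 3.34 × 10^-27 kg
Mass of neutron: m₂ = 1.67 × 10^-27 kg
v₂ = 1.99 × 10^7 m/s

For equal de Broglie wavelengths: λ₁ = λ₂

h/(m₁v₁) = h/(m₂v₂)
m₁v₁ = m₂v₂
v₂ = v₁ · (m₁/m₂)

v₂ = 9.94 × 10^6 m/s × (3.34 × 10^-27 kg / 1.67 × 10^-27 kg)
v₂ = 1.99 × 10^7 m/s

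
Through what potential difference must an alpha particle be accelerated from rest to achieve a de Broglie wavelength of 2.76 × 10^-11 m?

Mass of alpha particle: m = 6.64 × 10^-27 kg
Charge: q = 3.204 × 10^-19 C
1.35 × 10^-1 V

From λ = h/√(2mqV), we solve for V:

λ² = h²/(2mqV)
V = h²/(2mqλ²)
V = (6.626 × 10^-34 J·s)² / (2 × 6.64 × 10^-27 kg × 3.204 × 10^-19 C × (2.76 × 10^-11 m)²)
V = 1.35 × 10^-1 V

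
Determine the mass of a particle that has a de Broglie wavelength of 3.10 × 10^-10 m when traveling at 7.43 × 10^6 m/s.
2.88 × 10^-31 kg

From the de Broglie relation λ = h/(mv), we solve for m:

m = h/(λv)
m = (6.626 × 10^-34 J·s) / (3.10 × 10^-10 m × 7.43 × 10^6 m/s)
m = 2.88 × 10^-31 kg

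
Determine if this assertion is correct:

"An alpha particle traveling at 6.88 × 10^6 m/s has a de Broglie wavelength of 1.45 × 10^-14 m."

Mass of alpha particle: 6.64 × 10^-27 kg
True

The claim is correct.

Using λ = h/(mv):
λ = (6.626 × 10^-34 J·s) / (6.64 × 10^-27 kg × 6.88 × 10^6 m/s)
λ = 1.45 × 10^-14 m

This matches the claimed value.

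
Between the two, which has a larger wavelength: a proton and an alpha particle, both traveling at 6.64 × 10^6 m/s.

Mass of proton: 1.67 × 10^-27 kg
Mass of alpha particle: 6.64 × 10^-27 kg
The proton has the longer wavelength.

Using λ = h/(mv), since both particles have the same velocity, the wavelength depends only on mass.

For proton: λ₁ = h/(m₁v) = 5.98 × 10^-14 m
For alpha particle: λ₂ = h/(m₂v) = 1.50 × 10^-14 m

Since λ ∝ 1/m at constant velocity, the lighter particle has the longer wavelength.

The proton has the longer de Broglie wavelength.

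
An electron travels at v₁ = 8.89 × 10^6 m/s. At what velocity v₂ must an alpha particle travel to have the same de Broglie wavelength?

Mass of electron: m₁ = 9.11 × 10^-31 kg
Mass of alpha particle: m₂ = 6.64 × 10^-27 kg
v₂ = 1.22 × 10^3 m/s

For equal de Broglie wavelengths: λ₁ = λ₂

h/(m₁v₁) = h/(m₂v₂)
m₁v₁ = m₂v₂
v₂ = v₁ · (m₁/m₂)

v₂ = 8.89 × 10^6 m/s × (9.11 × 10^-31 kg / 6.64 × 10^-27 kg)
v₂ = 1.22 × 10^3 m/s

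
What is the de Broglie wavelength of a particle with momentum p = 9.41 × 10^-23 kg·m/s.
7.04 × 10^-12 m

Using the de Broglie relation λ = h/p:

λ = h/p
λ = (6.626 × 10^-34 J·s) / (9.41 × 10^-23 kg·m/s)
λ = 7.04 × 10^-12 m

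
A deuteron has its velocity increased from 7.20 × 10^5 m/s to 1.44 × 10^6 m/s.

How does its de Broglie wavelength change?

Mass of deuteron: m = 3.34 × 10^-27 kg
The wavelength decreases by a factor of 2.

Using λ = h/(mv):

Initial wavelength: λ₁ = h/(mv₁) = 2.76 × 10^-13 m
Final wavelength: λ₂ = h/(mv₂) = 1.38 × 10^-13 m

Since λ ∝ 1/v, when velocity increases by a factor of 2, the wavelength decreases by a factor of 2.

λ₂/λ₁ = v₁/v₂ = 1/2

The wavelength decreases by a factor of 2.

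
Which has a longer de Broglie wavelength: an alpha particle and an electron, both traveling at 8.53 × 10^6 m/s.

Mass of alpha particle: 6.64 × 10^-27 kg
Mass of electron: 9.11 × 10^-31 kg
The electron has the longer wavelength.

Using λ = h/(mv), since both particles have the same velocity, the wavelength depends only on mass.

For alpha particle: λ₁ = h/(m₁v) = 1.17 × 10^-14 m
For electron: λ₂ = h/(m₂v) = 8.53 × 10^-11 m

Since λ ∝ 1/m at constant velocity, the lighter particle has the longer wavelength.

The electron has the longer de Broglie wavelength.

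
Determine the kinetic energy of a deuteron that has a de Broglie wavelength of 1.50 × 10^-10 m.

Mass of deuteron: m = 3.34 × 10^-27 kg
2.92 × 10^-21 J (or 0.0182 eV)

From λ = h/√(2mKE), we solve for KE:

λ² = h²/(2mKE)
KE = h²/(2mλ²)
KE = (6.626 × 10^-34 J·s)² / (2 × 3.34 × 10^-27 kg × (1.50 × 10^-10 m)²)
KE = 2.92 × 10^-21 J
KE = 0.0182 eV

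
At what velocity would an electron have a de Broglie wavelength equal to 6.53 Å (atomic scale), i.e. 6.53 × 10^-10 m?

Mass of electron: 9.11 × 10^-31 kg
1.11 × 10^6 m/s

From λ = h/(mv), solve for v:

v = h/(mλ)
v = (6.626 × 10^-34 J·s) / (9.11 × 10^-31 kg × 6.53 × 10^-10 m)
v = 1.11 × 10^6 m/s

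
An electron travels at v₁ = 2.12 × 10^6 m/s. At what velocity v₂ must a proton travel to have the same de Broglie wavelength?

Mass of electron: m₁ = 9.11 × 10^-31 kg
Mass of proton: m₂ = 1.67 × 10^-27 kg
v₂ = 1.16 × 10^3 m/s

For equal de Broglie wavelengths: λ₁ = λ₂

h/(m₁v₁) = h/(m₂v₂)
m₁v₁ = m₂v₂
v₂ = v₁ · (m₁/m₂)

v₂ = 2.12 × 10^6 m/s × (9.11 × 10^-31 kg / 1.67 × 10^-27 kg)
v₂ = 1.16 × 10^3 m/s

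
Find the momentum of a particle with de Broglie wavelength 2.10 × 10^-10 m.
3.16 × 10^-24 kg·m/s

From the de Broglie relation λ = h/p, we solve for p:

p = h/λ
p = (6.626 × 10^-34 J·s) / (2.10 × 10^-10 m)
p = 3.16 × 10^-24 kg·m/s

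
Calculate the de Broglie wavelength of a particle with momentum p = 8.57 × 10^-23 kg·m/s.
7.73 × 10^-12 m

Using the de Broglie relation λ = h/p:

λ = h/p
λ = (6.626 × 10^-34 J·s) / (8.57 × 10^-23 kg·m/s)
λ = 7.73 × 10^-12 m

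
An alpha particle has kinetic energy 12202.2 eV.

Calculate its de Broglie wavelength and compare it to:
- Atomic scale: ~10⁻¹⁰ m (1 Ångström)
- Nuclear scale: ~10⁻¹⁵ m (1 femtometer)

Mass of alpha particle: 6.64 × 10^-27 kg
λ = 1.30 × 10^-13 m, which is between nuclear and atomic scales.

Using λ = h/√(2mKE):

KE = 12202.2 eV = 1.955 × 10^-15 J

λ = h/√(2mKE)
λ = (6.626 × 10^-34 J·s) / √(2 × 6.64 × 10^-27 kg × 1.955 × 10^-15 J)
λ = 1.30 × 10^-13 m

Comparison:
- Atomic scale (10⁻¹⁰ m): λ is 0.0013× this size
- Nuclear scale (10⁻¹⁵ m): λ is 1.3e+02× this size

The wavelength is between nuclear and atomic scales.

This wavelength is appropriate for probing atomic structure but too large for nuclear physics experiments.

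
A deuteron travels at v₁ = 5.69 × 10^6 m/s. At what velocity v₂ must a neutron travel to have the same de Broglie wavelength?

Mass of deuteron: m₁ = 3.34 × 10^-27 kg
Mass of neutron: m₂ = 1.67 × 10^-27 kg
v₂ = 1.14 × 10^7 m/s

For equal de Broglie wavelengths: λ₁ = λ₂

h/(m₁v₁) = h/(m₂v₂)
m₁v₁ = m₂v₂
v₂ = v₁ · (m₁/m₂)

v₂ = 5.69 × 10^6 m/s × (3.34 × 10^-27 kg / 1.67 × 10^-27 kg)
v₂ = 1.14 × 10^7 m/s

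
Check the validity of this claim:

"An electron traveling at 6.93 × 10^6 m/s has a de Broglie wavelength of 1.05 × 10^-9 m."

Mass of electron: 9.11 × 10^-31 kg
False

The claim is incorrect.

Using λ = h/(mv):
λ = (6.626 × 10^-34 J·s) / (9.11 × 10^-31 kg × 6.93 × 10^6 m/s)
λ = 1.05 × 10^-10 m

The actual wavelength differs from the claimed 1.05 × 10^-9 m.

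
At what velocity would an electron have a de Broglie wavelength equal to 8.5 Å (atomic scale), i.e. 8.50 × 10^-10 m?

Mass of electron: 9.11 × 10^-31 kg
8.56 × 10^5 m/s

From λ = h/(mv), solve for v:

v = h/(mλ)
v = (6.626 × 10^-34 J·s) / (9.11 × 10^-31 kg × 8.50 × 10^-10 m)
v = 8.56 × 10^5 m/s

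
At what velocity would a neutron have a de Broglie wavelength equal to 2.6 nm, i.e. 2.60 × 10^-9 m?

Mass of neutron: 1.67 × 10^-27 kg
1.53 × 10^2 m/s

From λ = h/(mv), solve for v:

v = h/(mλ)
v = (6.626 × 10^-34 J·s) / (1.67 × 10^-27 kg × 2.60 × 10^-9 m)
v = 1.53 × 10^2 m/s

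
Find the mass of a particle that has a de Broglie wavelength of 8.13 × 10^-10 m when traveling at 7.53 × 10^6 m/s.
1.08 × 10^-31 kg

From the de Broglie relation λ = h/(mv), we solve for m:

m = h/(λv)
m = (6.626 × 10^-34 J·s) / (8.13 × 10^-10 m × 7.53 × 10^6 m/s)
m = 1.08 × 10^-31 kg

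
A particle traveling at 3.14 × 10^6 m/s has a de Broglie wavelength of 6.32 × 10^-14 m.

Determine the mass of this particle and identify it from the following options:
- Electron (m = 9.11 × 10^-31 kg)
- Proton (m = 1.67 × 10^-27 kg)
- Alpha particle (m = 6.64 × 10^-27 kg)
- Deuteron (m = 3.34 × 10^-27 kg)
The particle is a deuteron.

From λ = h/(mv), solve for mass:

m = h/(λv)
m = (6.626 × 10^-34 J·s) / (6.32 × 10^-14 m × 3.14 × 10^6 m/s)
m = 3.34 × 10^-27 kg

Comparing with the listed masses, this is closest to a deuteron.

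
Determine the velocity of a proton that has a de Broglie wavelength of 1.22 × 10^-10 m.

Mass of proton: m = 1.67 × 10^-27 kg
3.25 × 10^3 m/s

From the de Broglie relation λ = h/(mv), we solve for v:

v = h/(mλ)
v = (6.626 × 10^-34 J·s) / (1.67 × 10^-27 kg × 1.22 × 10^-10 m)
v = 3.25 × 10^3 m/s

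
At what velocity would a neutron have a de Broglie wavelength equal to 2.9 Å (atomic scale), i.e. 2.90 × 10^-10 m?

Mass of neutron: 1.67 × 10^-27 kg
1.37 × 10^3 m/s

From λ = h/(mv), solve for v:

v = h/(mλ)
v = (6.626 × 10^-34 J·s) / (1.67 × 10^-27 kg × 2.90 × 10^-10 m)
v = 1.37 × 10^3 m/s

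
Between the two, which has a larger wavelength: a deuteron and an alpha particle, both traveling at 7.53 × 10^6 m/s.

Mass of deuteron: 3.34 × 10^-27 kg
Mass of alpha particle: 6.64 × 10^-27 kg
The deuteron has the longer wavelength.

Using λ = h/(mv), since both particles have the same velocity, the wavelength depends only on mass.

For deuteron: λ₁ = h/(m₁v) = 2.63 × 10^-14 m
For alpha particle: λ₂ = h/(m₂v) = 1.33 × 10^-14 m

Since λ ∝ 1/m at constant velocity, the lighter particle has the longer wavelength.

The deuteron has the longer de Broglie wavelength.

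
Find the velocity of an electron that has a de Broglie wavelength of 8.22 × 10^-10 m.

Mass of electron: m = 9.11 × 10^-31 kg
8.85 × 10^5 m/s

From the de Broglie relation λ = h/(mv), we solve for v:

v = h/(mλ)
v = (6.626 × 10^-34 J·s) / (9.11 × 10^-31 kg × 8.22 × 10^-10 m)
v = 8.85 × 10^5 m/s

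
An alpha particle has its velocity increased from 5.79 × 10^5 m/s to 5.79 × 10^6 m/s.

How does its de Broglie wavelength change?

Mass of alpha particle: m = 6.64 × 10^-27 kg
The wavelength decreases by a factor of 10.

Using λ = h/(mv):

Initial wavelength: λ₁ = h/(mv₁) = 1.72 × 10^-13 m
Final wavelength: λ₂ = h/(mv₂) = 1.72 × 10^-14 m

Since λ ∝ 1/v, when velocity increases by a factor of 10, the wavelength decreases by a factor of 10.

λ₂/λ₁ = v₁/v₂ = 1/10

The wavelength decreases by a factor of 10.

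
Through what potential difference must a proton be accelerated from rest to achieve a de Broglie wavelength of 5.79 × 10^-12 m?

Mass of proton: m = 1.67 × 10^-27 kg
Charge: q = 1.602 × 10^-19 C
24.5 V

From λ = h/√(2mqV), we solve for V:

λ² = h²/(2mqV)
V = h²/(2mqλ²)
V = (6.626 × 10^-34 J·s)² / (2 × 1.67 × 10^-27 kg × 1.602 × 10^-19 C × (5.79 × 10^-12 m)²)
V = 24.5 V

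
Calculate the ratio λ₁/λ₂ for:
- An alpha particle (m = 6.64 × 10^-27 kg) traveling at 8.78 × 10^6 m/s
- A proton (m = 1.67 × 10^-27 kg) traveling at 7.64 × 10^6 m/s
λ₁/λ₂ = 0.219

Using λ = h/(mv):

λ₁ = h/(m₁v₁) = 1.14 × 10^-14 m
λ₂ = h/(m₂v₂) = 5.19 × 10^-14 m

Ratio λ₁/λ₂ = (m₂v₂)/(m₁v₁)
         = (1.67 × 10^-27 kg × 7.64 × 10^6 m/s) / (6.64 × 10^-27 kg × 8.78 × 10^6 m/s)
         = 0.219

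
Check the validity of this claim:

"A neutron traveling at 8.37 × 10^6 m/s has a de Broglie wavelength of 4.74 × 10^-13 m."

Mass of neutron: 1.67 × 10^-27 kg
False

The claim is incorrect.

Using λ = h/(mv):
λ = (6.626 × 10^-34 J·s) / (1.67 × 10^-27 kg × 8.37 × 10^6 m/s)
λ = 4.74 × 10^-14 m

The actual wavelength differs from the claimed 4.74 × 10^-13 m.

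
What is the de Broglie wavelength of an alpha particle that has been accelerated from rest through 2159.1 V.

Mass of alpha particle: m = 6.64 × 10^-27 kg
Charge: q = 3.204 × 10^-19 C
2.19 × 10^-13 m

When a particle is accelerated through voltage V, it gains kinetic energy KE = qV.

The de Broglie wavelength is then λ = h/√(2mqV):

λ = h/√(2mqV)
λ = (6.626 × 10^-34 J·s) / √(2 × 6.64 × 10^-27 kg × 3.204 × 10^-19 C × 2159.1 V)
λ = 2.19 × 10^-13 m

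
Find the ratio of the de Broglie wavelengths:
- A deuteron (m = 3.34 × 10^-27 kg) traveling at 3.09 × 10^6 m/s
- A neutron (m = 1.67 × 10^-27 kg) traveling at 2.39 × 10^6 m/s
λ₁/λ₂ = 0.387

Using λ = h/(mv):

λ₁ = h/(m₁v₁) = 6.42 × 10^-14 m
λ₂ = h/(m₂v₂) = 1.66 × 10^-13 m

Ratio λ₁/λ₂ = (m₂v₂)/(m₁v₁)
         = (1.67 × 10^-27 kg × 2.39 × 10^6 m/s) / (3.34 × 10^-27 kg × 3.09 × 10^6 m/s)
         = 0.387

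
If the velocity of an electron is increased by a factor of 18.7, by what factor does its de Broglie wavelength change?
The wavelength decreases by a factor of 18.7.

From λ = h/(mv), the wavelength is inversely proportional to velocity:

λ ∝ 1/v

If v → 18.7v, then λ → λ/18.7

When velocity is increased by a factor of 18.7, the wavelength decreases by a factor of 18.7.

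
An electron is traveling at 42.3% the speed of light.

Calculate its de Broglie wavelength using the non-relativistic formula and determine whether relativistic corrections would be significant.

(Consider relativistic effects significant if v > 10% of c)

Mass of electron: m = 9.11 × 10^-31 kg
Yes, relativistic corrections are needed.

Using the non-relativistic de Broglie formula λ = h/(mv):

v = 42.3% × c = 1.268 × 10^8 m/s

λ = h/(mv)
λ = (6.626 × 10^-34 J·s) / (9.11 × 10^-31 kg × 1.268 × 10^8 m/s)
λ = 5.74 × 10^-12 m

Since v = 42.3% of c > 10% of c, relativistic corrections ARE significant and the actual wavelength would differ from this non-relativistic estimate.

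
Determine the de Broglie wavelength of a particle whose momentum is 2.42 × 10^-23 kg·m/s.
2.74 × 10^-11 m

Using the de Broglie relation λ = h/p:

λ = h/p
λ = (6.626 × 10^-34 J·s) / (2.42 × 10^-23 kg·m/s)
λ = 2.74 × 10^-11 m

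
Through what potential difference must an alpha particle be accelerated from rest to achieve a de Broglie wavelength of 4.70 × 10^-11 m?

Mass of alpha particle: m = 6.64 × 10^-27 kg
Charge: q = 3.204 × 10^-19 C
4.67 × 10^-2 V

From λ = h/√(2mqV), we solve for V:

λ² = h²/(2mqV)
V = h²/(2mqλ²)
V = (6.626 × 10^-34 J·s)² / (2 × 6.64 × 10^-27 kg × 3.204 × 10^-19 C × (4.70 × 10^-11 m)²)
V = 4.67 × 10^-2 V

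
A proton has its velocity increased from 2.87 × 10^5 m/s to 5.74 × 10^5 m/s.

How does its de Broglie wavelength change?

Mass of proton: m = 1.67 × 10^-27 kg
The wavelength decreases by a factor of 2.

Using λ = h/(mv):

Initial wavelength: λ₁ = h/(mv₁) = 1.38 × 10^-12 m
Final wavelength: λ₂ = h/(mv₂) = 6.91 × 10^-13 m

Since λ ∝ 1/v, when velocity increases by a factor of 2, the wavelength decreases by a factor of 2.

λ₂/λ₁ = v₁/v₂ = 1/2

The wavelength decreases by a factor of 2.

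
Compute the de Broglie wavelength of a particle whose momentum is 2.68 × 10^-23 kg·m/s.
2.47 × 10^-11 m

Using the de Broglie relation λ = h/p:

λ = h/p
λ = (6.626 × 10^-34 J·s) / (2.68 × 10^-23 kg·m/s)
λ = 2.47 × 10^-11 m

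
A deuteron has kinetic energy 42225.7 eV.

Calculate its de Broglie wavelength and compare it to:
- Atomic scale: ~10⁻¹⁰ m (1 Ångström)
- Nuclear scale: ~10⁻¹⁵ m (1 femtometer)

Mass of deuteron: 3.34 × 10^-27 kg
λ = 9.86 × 10^-14 m, which is between nuclear and atomic scales.

Using λ = h/√(2mKE):

KE = 42225.7 eV = 6.765 × 10^-15 J

λ = h/√(2mKE)
λ = (6.626 × 10^-34 J·s) / √(2 × 3.34 × 10^-27 kg × 6.765 × 10^-15 J)
λ = 9.86 × 10^-14 m

Comparison:
- Atomic scale (10⁻¹⁰ m): λ is 0.00099× this size
- Nuclear scale (10⁻¹⁵ m): λ is 99× this size

The wavelength is between nuclear and atomic scales.

This wavelength is appropriate for probing atomic structure but too large for nuclear physics experiments.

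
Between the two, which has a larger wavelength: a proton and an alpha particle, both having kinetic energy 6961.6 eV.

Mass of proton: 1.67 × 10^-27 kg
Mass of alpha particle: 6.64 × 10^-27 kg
The proton has the longer wavelength.

Using λ = h/√(2mKE):

For proton: λ₁ = h/√(2m₁KE) = 3.43 × 10^-13 m
For alpha particle: λ₂ = h/√(2m₂KE) = 1.72 × 10^-13 m

Since λ ∝ 1/√m at constant kinetic energy, the lighter particle has the longer wavelength.

The proton has the longer de Broglie wavelength.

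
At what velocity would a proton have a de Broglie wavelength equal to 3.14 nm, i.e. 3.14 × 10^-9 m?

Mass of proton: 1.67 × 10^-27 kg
1.26 × 10^2 m/s

From λ = h/(mv), solve for v:

v = h/(mλ)
v = (6.626 × 10^-34 J·s) / (1.67 × 10^-27 kg × 3.14 × 10^-9 m)
v = 1.26 × 10^2 m/s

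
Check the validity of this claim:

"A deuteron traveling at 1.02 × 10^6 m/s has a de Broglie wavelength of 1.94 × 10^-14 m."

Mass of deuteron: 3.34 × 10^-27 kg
False

The claim is incorrect.

Using λ = h/(mv):
λ = (6.626 × 10^-34 J·s) / (3.34 × 10^-27 kg × 1.02 × 10^6 m/s)
λ = 1.94 × 10^-13 m

The actual wavelength differs from the claimed 1.94 × 10^-14 m.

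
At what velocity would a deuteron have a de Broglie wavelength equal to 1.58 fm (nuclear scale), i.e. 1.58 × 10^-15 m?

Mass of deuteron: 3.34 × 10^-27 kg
1.26 × 10^8 m/s

From λ = h/(mv), solve for v:

v = h/(mλ)
v = (6.626 × 10^-34 J·s) / (3.34 × 10^-27 kg × 1.58 × 10^-15 m)
v = 1.26 × 10^8 m/s

Note: This velocity is 41.9% of the speed of light, so relativistic corrections would be needed for a more accurate calculation.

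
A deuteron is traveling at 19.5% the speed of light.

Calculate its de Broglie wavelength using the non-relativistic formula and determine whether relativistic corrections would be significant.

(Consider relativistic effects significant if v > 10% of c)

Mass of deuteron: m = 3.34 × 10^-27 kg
Yes, relativistic corrections are needed.

Using the non-relativistic de Broglie formula λ = h/(mv):

v = 19.5% × c = 5.846 × 10^7 m/s

λ = h/(mv)
λ = (6.626 × 10^-34 J·s) / (3.34 × 10^-27 kg × 5.846 × 10^7 m/s)
λ = 3.39 × 10^-15 m

Since v = 19.5% of c > 10% of c, relativistic corrections ARE significant and the actual wavelength would differ from this non-relativistic estimate.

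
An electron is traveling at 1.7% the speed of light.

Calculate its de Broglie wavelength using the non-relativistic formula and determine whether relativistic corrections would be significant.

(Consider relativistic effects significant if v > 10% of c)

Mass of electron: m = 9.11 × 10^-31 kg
No, relativistic corrections are not needed.

Using the non-relativistic de Broglie formula λ = h/(mv):

v = 1.7% × c = 5.096 × 10^6 m/s

λ = h/(mv)
λ = (6.626 × 10^-34 J·s) / (9.11 × 10^-31 kg × 5.096 × 10^6 m/s)
λ = 1.43 × 10^-10 m

Since v = 1.7% of c < 10% of c, relativistic corrections are NOT significant and this non-relativistic result is a good approximation.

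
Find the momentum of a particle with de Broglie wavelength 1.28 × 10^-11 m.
5.18 × 10^-23 kg·m/s

From the de Broglie relation λ = h/p, we solve for p:

p = h/λ
p = (6.626 × 10^-34 J·s) / (1.28 × 10^-11 m)
p = 5.18 × 10^-23 kg·m/s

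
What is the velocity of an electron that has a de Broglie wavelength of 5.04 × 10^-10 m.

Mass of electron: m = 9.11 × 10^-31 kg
1.44 × 10^6 m/s

From the de Broglie relation λ = h/(mv), we solve for v:

v = h/(mλ)
v = (6.626 × 10^-34 J·s) / (9.11 × 10^-31 kg × 5.04 × 10^-10 m)
v = 1.44 × 10^6 m/s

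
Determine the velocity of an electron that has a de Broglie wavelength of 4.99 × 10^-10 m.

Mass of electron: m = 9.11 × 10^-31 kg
1.46 × 10^6 m/s

From the de Broglie relation λ = h/(mv), we solve for v:

v = h/(mλ)
v = (6.626 × 10^-34 J·s) / (9.11 × 10^-31 kg × 4.99 × 10^-10 m)
v = 1.46 × 10^6 m/s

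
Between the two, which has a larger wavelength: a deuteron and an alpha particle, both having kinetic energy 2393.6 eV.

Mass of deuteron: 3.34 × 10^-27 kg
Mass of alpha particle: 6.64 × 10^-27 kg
The deuteron has the longer wavelength.

Using λ = h/√(2mKE):

For deuteron: λ₁ = h/√(2m₁KE) = 4.14 × 10^-13 m
For alpha particle: λ₂ = h/√(2m₂KE) = 2.94 × 10^-13 m

Since λ ∝ 1/√m at constant kinetic energy, the lighter particle has the longer wavelength.

The deuteron has the longer de Broglie wavelength.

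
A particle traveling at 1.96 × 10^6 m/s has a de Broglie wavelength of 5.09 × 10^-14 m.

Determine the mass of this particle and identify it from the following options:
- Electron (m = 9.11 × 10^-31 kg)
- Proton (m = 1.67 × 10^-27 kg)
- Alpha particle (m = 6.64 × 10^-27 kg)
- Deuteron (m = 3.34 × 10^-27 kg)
The particle is an alpha particle.

From λ = h/(mv), solve for mass:

m = h/(λv)
m = (6.626 × 10^-34 J·s) / (5.09 × 10^-14 m × 1.96 × 10^6 m/s)
m = 6.64 × 10^-27 kg

Comparing with the listed masses, this is closest to an alpha particle.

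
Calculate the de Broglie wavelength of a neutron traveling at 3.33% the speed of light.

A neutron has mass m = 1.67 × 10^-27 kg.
3.97 × 10^-14 m

Using the de Broglie relation λ = h/(mv):

v = 3.33% × c = 9.983 × 10^6 m/s

λ = h/(mv)
λ = (6.626 × 10^-34 J·s) / (1.67 × 10^-27 kg × 9.983 × 10^6 m/s)
λ = 3.97 × 10^-14 m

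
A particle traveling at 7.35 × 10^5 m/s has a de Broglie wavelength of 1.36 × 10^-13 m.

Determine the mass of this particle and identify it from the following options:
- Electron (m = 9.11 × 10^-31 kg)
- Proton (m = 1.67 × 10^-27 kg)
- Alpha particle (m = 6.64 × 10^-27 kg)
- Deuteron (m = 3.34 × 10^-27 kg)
The particle is an alpha particle.

From λ = h/(mv), solve for mass:

m = h/(λv)
m = (6.626 × 10^-34 J·s) / (1.36 × 10^-13 m × 7.35 × 10^5 m/s)
m = 6.63 × 10^-27 kg

Comparing with the listed masses, this is closest to an alpha particle.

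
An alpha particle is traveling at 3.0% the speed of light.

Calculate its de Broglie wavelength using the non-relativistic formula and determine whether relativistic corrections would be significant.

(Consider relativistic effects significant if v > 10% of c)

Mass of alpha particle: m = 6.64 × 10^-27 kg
No, relativistic corrections are not needed.

Using the non-relativistic de Broglie formula λ = h/(mv):

v = 3.0% × c = 8.994 × 10^6 m/s

λ = h/(mv)
λ = (6.626 × 10^-34 J·s) / (6.64 × 10^-27 kg × 8.994 × 10^6 m/s)
λ = 1.11 × 10^-14 m

Since v = 3.0% of c < 10% of c, relativistic corrections are NOT significant and this non-relativistic result is a good approximation.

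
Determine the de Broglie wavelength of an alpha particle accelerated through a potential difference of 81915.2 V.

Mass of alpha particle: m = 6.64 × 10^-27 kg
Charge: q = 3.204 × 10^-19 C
3.55 × 10^-14 m

When a particle is accelerated through voltage V, it gains kinetic energy KE = qV.

The de Broglie wavelength is then λ = h/√(2mqV):

λ = h/√(2mqV)
λ = (6.626 × 10^-34 J·s) / √(2 × 6.64 × 10^-27 kg × 3.204 × 10^-19 C × 81915.2 V)
λ = 3.55 × 10^-14 m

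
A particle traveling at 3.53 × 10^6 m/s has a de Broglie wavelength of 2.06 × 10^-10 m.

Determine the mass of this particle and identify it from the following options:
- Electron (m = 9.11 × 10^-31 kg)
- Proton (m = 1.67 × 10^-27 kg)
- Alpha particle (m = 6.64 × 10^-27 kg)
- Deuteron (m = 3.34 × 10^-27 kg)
The particle is an electron.

From λ = h/(mv), solve for mass:

m = h/(λv)
m = (6.626 × 10^-34 J·s) / (2.06 × 10^-10 m × 3.53 × 10^6 m/s)
m = 9.11 × 10^-31 kg

Comparing with the listed masses, this is closest to an electron.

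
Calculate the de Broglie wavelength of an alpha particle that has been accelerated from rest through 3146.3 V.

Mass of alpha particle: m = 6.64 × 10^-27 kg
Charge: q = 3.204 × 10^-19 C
1.81 × 10^-13 m

When a particle is accelerated through voltage V, it gains kinetic energy KE = qV.

The de Broglie wavelength is then λ = h/√(2mqV):

λ = h/√(2mqV)
λ = (6.626 × 10^-34 J·s) / √(2 × 6.64 × 10^-27 kg × 3.204 × 10^-19 C × 3146.3 V)
λ = 1.81 × 10^-13 m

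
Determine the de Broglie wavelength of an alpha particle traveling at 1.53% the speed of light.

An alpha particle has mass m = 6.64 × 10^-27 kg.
2.18 × 10^-14 m

Using the de Broglie relation λ = h/(mv):

v = 1.53% × c = 4.587 × 10^6 m/s

λ = h/(mv)
λ = (6.626 × 10^-34 J·s) / (6.64 × 10^-27 kg × 4.587 × 10^6 m/s)
λ = 2.18 × 10^-14 m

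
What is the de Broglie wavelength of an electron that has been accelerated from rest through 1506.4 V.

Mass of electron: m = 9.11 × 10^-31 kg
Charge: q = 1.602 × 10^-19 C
3.16 × 10^-11 m

When a particle is accelerated through voltage V, it gains kinetic energy KE = qV.

The de Broglie wavelength is then λ = h/√(2mqV):

λ = h/√(2mqV)
λ = (6.626 × 10^-34 J·s) / √(2 × 9.11 × 10^-31 kg × 1.602 × 10^-19 C × 1506.4 V)
λ = 3.16 × 10^-11 m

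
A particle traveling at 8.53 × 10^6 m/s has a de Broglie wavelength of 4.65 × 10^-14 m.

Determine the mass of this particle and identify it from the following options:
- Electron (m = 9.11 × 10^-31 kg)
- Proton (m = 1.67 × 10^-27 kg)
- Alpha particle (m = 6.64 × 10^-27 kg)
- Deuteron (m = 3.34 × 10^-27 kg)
The particle is a proton.

From λ = h/(mv), solve for mass:

m = h/(λv)
m = (6.626 × 10^-34 J·s) / (4.65 × 10^-14 m × 8.53 × 10^6 m/s)
m = 1.67 × 10^-27 kg

Comparing with the listed masses, this is closest to a proton.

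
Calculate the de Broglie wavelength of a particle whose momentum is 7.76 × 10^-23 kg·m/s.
8.54 × 10^-12 m

Using the de Broglie relation λ = h/p:

λ = h/p
λ = (6.626 × 10^-34 J·s) / (7.76 × 10^-23 kg·m/s)
λ = 8.54 × 10^-12 m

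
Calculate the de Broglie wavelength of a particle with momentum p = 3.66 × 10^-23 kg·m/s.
1.81 × 10^-11 m

Using the de Broglie relation λ = h/p:

λ = h/p
λ = (6.626 × 10^-34 J·s) / (3.66 × 10^-23 kg·m/s)
λ = 1.81 × 10^-11 m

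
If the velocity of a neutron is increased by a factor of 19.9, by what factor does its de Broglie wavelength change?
The wavelength decreases by a factor of 19.9.

From λ = h/(mv), the wavelength is inversely proportional to velocity:

λ ∝ 1/v

If v → 19.9v, then λ → λ/19.9

When velocity is increased by a factor of 19.9, the wavelength decreases by a factor of 19.9.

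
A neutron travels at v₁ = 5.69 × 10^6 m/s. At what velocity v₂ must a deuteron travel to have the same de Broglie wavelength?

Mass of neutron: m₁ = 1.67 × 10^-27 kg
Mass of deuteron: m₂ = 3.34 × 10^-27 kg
v₂ = 2.84 × 10^6 m/s

For equal de Broglie wavelengths: λ₁ = λ₂

h/(m₁v₁) = h/(m₂v₂)
m₁v₁ = m₂v₂
v₂ = v₁ · (m₁/m₂)

v₂ = 5.69 × 10^6 m/s × (1.67 × 10^-27 kg / 3.34 × 10^-27 kg)
v₂ = 2.84 × 10^6 m/s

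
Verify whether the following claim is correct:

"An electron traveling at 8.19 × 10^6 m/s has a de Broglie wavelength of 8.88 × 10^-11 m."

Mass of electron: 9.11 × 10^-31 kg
True

The claim is correct.

Using λ = h/(mv):
λ = (6.626 × 10^-34 J·s) / (9.11 × 10^-31 kg × 8.19 × 10^6 m/s)
λ = 8.88 × 10^-11 m

This matches the claimed value.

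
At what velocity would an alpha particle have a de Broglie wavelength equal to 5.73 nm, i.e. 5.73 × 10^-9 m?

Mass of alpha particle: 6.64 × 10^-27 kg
1.74 × 10^1 m/s

From λ = h/(mv), solve for v:

v = h/(mλ)
v = (6.626 × 10^-34 J·s) / (6.64 × 10^-27 kg × 5.73 × 10^-9 m)
v = 1.74 × 10^1 m/s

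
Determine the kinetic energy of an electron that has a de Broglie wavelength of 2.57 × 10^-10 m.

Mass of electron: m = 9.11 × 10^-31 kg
3.65 × 10^-18 J (or 22.8 eV)

From λ = h/√(2mKE), we solve for KE:

λ² = h²/(2mKE)
KE = h²/(2mλ²)
KE = (6.626 × 10^-34 J·s)² / (2 × 9.11 × 10^-31 kg × (2.57 × 10^-10 m)²)
KE = 3.65 × 10^-18 J
KE = 22.8 eV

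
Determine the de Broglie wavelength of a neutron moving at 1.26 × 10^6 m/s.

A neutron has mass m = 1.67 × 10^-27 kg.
3.15 × 10^-13 m

Using the de Broglie relation λ = h/(mv):

λ = h/(mv)
λ = (6.626 × 10^-34 J·s) / (1.67 × 10^-27 kg × 1.26 × 10^6 m/s)
λ = 3.15 × 10^-13 m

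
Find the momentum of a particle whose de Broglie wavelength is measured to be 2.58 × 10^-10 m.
2.57 × 10^-24 kg·m/s

From the de Broglie relation λ = h/p, we solve for p:

p = h/λ
p = (6.626 × 10^-34 J·s) / (2.58 × 10^-10 m)
p = 2.57 × 10^-24 kg·m/s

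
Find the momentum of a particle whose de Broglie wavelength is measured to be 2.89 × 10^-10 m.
2.29 × 10^-24 kg·m/s

From the de Broglie relation λ = h/p, we solve for p:

p = h/λ
p = (6.626 × 10^-34 J·s) / (2.89 × 10^-10 m)
p = 2.29 × 10^-24 kg·m/s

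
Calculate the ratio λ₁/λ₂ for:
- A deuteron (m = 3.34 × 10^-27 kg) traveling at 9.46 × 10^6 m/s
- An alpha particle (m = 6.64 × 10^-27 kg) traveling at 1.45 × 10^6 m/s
λ₁/λ₂ = 0.305

Using λ = h/(mv):

λ₁ = h/(m₁v₁) = 2.10 × 10^-14 m
λ₂ = h/(m₂v₂) = 6.88 × 10^-14 m

Ratio λ₁/λ₂ = (m₂v₂)/(m₁v₁)
         = (6.64 × 10^-27 kg × 1.45 × 10^6 m/s) / (3.34 × 10^-27 kg × 9.46 × 10^6 m/s)
         = 0.305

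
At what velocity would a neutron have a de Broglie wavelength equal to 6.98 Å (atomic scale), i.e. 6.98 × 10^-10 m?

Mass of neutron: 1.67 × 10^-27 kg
5.68 × 10^2 m/s

From λ = h/(mv), solve for v:

v = h/(mλ)
v = (6.626 × 10^-34 J·s) / (1.67 × 10^-27 kg × 6.98 × 10^-10 m)
v = 5.68 × 10^2 m/s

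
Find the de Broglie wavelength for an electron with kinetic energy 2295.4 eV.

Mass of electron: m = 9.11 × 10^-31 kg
2.56 × 10^-11 m

Using λ = h/√(2mKE):

First convert KE to Joules: KE = 2295.4 eV = 3.678 × 10^-16 J

λ = h/√(2mKE)
λ = (6.626 × 10^-34 J·s) / √(2 × 9.11 × 10^-31 kg × 3.678 × 10^-16 J)
λ = 2.56 × 10^-11 m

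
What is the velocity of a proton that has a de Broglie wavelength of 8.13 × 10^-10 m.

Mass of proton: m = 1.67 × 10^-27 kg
4.88 × 10^2 m/s

From the de Broglie relation λ = h/(mv), we solve for v:

v = h/(mλ)
v = (6.626 × 10^-34 J·s) / (1.67 × 10^-27 kg × 8.13 × 10^-10 m)
v = 4.88 × 10^2 m/s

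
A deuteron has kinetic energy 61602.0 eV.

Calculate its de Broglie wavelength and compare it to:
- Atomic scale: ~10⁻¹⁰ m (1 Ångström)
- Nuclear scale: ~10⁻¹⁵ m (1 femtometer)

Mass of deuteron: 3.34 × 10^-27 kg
λ = 8.16 × 10^-14 m, which is between nuclear and atomic scales.

Using λ = h/√(2mKE):

KE = 61602.0 eV = 9.870 × 10^-15 J

λ = h/√(2mKE)
λ = (6.626 × 10^-34 J·s) / √(2 × 3.34 × 10^-27 kg × 9.870 × 10^-15 J)
λ = 8.16 × 10^-14 m

Comparison:
- Atomic scale (10⁻¹⁰ m): λ is 0.00082× this size
- Nuclear scale (10⁻¹⁵ m): λ is 82× this size

The wavelength is between nuclear and atomic scales.

This wavelength is appropriate for probing atomic structure but too large for nuclear physics experiments.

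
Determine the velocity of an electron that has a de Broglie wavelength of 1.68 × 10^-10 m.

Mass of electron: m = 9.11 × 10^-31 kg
4.33 × 10^6 m/s

From the de Broglie relation λ = h/(mv), we solve for v:

v = h/(mλ)
v = (6.626 × 10^-34 J·s) / (9.11 × 10^-31 kg × 1.68 × 10^-10 m)
v = 4.33 × 10^6 m/s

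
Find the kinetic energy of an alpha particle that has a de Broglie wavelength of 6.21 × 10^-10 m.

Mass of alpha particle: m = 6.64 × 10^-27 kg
8.57 × 10^-23 J (or 5.35 × 10^-4 eV)

From λ = h/√(2mKE), we solve for KE:

λ² = h²/(2mKE)
KE = h²/(2mλ²)
KE = (6.626 × 10^-34 J·s)² / (2 × 6.64 × 10^-27 kg × (6.21 × 10^-10 m)²)
KE = 8.57 × 10^-23 J
KE = 5.35 × 10^-4 eV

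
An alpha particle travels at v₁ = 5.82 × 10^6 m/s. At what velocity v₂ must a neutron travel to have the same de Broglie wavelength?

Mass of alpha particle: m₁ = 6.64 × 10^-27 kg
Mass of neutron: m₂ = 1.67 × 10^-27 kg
v₂ = 2.31 × 10^7 m/s

For equal de Broglie wavelengths: λ₁ = λ₂

h/(m₁v₁) = h/(m₂v₂)
m₁v₁ = m₂v₂
v₂ = v₁ · (m₁/m₂)

v₂ = 5.82 × 10^6 m/s × (6.64 × 10^-27 kg / 1.67 × 10^-27 kg)
v₂ = 2.31 × 10^7 m/s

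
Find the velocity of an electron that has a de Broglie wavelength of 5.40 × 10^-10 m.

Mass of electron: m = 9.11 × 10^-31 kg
1.35 × 10^6 m/s

From the de Broglie relation λ = h/(mv), we solve for v:

v = h/(mλ)
v = (6.626 × 10^-34 J·s) / (9.11 × 10^-31 kg × 5.40 × 10^-10 m)
v = 1.35 × 10^6 m/s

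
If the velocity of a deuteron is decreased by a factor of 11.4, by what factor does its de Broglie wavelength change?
The wavelength increases by a factor of 11.4.

From λ = h/(mv), the wavelength is inversely proportional to velocity:

λ ∝ 1/v

If v → v/11.4, then λ → 11.4λ

When velocity is decreased by a factor of 11.4, the wavelength increases by a factor of 11.4.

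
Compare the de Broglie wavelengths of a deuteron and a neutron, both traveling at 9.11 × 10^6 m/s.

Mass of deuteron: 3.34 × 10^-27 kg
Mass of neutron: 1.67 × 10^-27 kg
The neutron has the longer wavelength.

Using λ = h/(mv), since both particles have the same velocity, the wavelength depends only on mass.

For deuteron: λ₁ = h/(m₁v) = 2.18 × 10^-14 m
For neutron: λ₂ = h/(m₂v) = 4.36 × 10^-14 m

Since λ ∝ 1/m at constant velocity, the lighter particle has the longer wavelength.

The neutron has the longer de Broglie wavelength.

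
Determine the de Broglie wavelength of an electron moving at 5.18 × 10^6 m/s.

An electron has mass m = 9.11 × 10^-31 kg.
1.40 × 10^-10 m

Using the de Broglie relation λ = h/(mv):

λ = h/(mv)
λ = (6.626 × 10^-34 J·s) / (9.11 × 10^-31 kg × 5.18 × 10^6 m/s)
λ = 1.40 × 10^-10 m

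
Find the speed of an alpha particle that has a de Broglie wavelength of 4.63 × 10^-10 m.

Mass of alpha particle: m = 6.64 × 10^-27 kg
2.16 × 10^2 m/s

From the de Broglie relation λ = h/(mv), we solve for v:

v = h/(mλ)
v = (6.626 × 10^-34 J·s) / (6.64 × 10^-27 kg × 4.63 × 10^-10 m)
v = 2.16 × 10^2 m/s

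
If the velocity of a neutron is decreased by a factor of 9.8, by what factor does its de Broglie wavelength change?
The wavelength increases by a factor of 9.8.

From λ = h/(mv), the wavelength is inversely proportional to velocity:

λ ∝ 1/v

If v → v/9.8, then λ → 9.8λ

When velocity is decreased by a factor of 9.8, the wavelength increases by a factor of 9.8.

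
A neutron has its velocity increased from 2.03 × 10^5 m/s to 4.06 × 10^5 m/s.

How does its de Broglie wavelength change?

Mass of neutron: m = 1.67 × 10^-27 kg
The wavelength decreases by a factor of 2.

Using λ = h/(mv):

Initial wavelength: λ₁ = h/(mv₁) = 1.95 × 10^-12 m
Final wavelength: λ₂ = h/(mv₂) = 9.77 × 10^-13 m

Since λ ∝ 1/v, when velocity increases by a factor of 2, the wavelength decreases by a factor of 2.

λ₂/λ₁ = v₁/v₂ = 1/2

The wavelength decreases by a factor of 2.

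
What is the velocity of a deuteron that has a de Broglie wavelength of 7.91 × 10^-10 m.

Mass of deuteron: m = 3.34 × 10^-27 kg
2.51 × 10^2 m/s

From the de Broglie relation λ = h/(mv), we solve for v:

v = h/(mλ)
v = (6.626 × 10^-34 J·s) / (3.34 × 10^-27 kg × 7.91 × 10^-10 m)
v = 2.51 × 10^2 m/s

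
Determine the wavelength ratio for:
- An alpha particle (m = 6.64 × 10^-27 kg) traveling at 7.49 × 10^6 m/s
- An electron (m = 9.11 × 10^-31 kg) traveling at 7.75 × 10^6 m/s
λ₁/λ₂ = 1.42 × 10^-4

Using λ = h/(mv):

λ₁ = h/(m₁v₁) = 1.33 × 10^-14 m
λ₂ = h/(m₂v₂) = 9.38 × 10^-11 m

Ratio λ₁/λ₂ = (m₂v₂)/(m₁v₁)
         = (9.11 × 10^-31 kg × 7.75 × 10^6 m/s) / (6.64 × 10^-27 kg × 7.49 × 10^6 m/s)
         = 1.42 × 10^-4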